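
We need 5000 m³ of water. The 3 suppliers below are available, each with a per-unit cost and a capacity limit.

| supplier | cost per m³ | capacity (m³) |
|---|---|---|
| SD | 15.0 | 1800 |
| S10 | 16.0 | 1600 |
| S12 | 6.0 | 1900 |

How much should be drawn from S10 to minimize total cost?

Use suppliers in increasing cost order.
S12 (6.0): use full 1900 — 3100 m³ to go.
SD at 15.0: take all 1800 m³ — 1300 still needed.
S10 at 16.0: take 1300 of its 1600 — requirement met.

1300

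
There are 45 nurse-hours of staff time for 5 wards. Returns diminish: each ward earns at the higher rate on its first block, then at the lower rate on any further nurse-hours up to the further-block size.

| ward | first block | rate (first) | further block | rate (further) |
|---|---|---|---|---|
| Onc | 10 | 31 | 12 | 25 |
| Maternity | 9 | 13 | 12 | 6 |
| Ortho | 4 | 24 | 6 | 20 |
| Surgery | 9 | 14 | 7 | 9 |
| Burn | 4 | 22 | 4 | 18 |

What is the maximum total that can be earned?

1056

Order all 10 blocks by rate: Onc/T1 31 > Onc/T2 25 > Ortho/T1 24 > Burn/T1 22 > Ortho/T2 20 > Burn/T2 18 > Surgery/T1 14 > Maternity/T1 13 > Surgery/T2 9 > Maternity/T2 6.
Fill Onc T1 block (10 at 31) — 35 left.
Fill Onc T2 block (12 at 25) — 23 left.
Ortho T1 at 24: fill all 4 — 19 left.
Burn/T1 (22): +4 — 15 left.
Ortho/T2 (20): +6 — 9 left.
Burn T2 at 18: fill all 4 — 5 left.
5 remain; put them into Surgery T1 at 14.
Total = 31×10 + 25×12 + 24×4 + 22×4 + 20×6 + 18×4 + 14×5 = 1056.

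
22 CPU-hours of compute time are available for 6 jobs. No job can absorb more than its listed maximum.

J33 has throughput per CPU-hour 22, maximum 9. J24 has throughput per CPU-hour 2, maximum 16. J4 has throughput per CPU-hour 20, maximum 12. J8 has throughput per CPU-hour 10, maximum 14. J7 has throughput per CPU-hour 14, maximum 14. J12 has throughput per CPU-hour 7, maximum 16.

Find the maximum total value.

Highest throughput per CPU-hour first: J33 22 > J4 20 > J7 14 > J8 10 > J12 7 > J24 2.
J33 takes 9 to reach its cap of 9 — 13 left.
Give J4 12 to hit its cap of 12 — 1 left.
J7 has room for 14 but only 1 remain, so it gets 1.
Total = 22×9 + 20×12 + 14×1 = 452.

452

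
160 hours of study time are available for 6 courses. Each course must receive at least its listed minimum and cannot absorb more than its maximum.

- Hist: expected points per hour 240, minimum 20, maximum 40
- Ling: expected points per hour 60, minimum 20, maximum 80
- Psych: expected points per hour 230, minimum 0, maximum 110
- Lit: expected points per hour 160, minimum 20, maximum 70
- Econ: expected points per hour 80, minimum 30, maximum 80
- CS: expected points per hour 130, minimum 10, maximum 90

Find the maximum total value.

26900

Meeting every minimum uses 20+20+0+20+30+10 = 100 hours, leaving 60.
Order the courses by expected points per hour: Hist 240 > Psych 230 > Lit 160 > CS 130 > Econ 80 > Ling 60.
Hist: +20 to 40 (cap) → 40 left.
Psych has room for 110 more but only 40 remain, so it gets 40.
Total = 240×40 + 60×20 + 230×40 + 160×20 + 80×30 + 130×10 = 26900.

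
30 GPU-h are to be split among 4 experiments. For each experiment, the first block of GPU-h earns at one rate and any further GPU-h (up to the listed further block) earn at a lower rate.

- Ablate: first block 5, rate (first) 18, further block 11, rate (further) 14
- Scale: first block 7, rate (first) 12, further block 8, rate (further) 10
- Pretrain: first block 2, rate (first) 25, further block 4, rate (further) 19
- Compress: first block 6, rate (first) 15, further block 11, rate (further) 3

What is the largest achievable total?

484

Treat each block as its own option and order by rate: Pretrain/tier1 25 > Pretrain/tier2 19 > Ablate/tier1 18 > Compress/tier1 15 > Ablate/tier2 14 > Scale/tier1 12 > Scale/tier2 10 > Compress/tier2 3.
Pretrain/tier1 (25): +2 → 28 left.
Pretrain tier2 at 19: fill all 4 → 24 left.
Ablate/tier1 (18): +5 → 19 left.
Compress/tier1 (15): +6 → 13 left.
Ablate/tier2 (14): +11 → 2 left.
Scale/tier1: +2 of 7 at 12; pool empty.
Total = 25×2 + 19×4 + 18×5 + 15×6 + 14×11 + 12×2 = 484.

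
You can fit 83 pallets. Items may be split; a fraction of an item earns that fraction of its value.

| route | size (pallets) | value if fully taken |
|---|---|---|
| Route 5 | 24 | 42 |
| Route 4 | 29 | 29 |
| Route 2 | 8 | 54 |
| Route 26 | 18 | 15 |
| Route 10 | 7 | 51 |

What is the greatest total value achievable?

Rank by value-to-size ratio: Route 10 51/7≈7.29, Route 2 54/8≈6.75, Route 5 42/24≈1.75, Route 4 29/29≈1, Route 26 15/18≈0.833.
All 7 pallets of Route 10 fit (value 51) ; 76 remain.
All 8 pallets of Route 2 fit (value 54) ; 68 remain.
Take all of Route 5 (24 pallets, value 42) ; 44 pallets left.
Take all of Route 4 (29 pallets, value 29) ; 15 pallets left.
Only 15 pallets remain; take 15/18 of Route 26 for value 15×15/18 = 12.5.
Total value = 188.5.

188.5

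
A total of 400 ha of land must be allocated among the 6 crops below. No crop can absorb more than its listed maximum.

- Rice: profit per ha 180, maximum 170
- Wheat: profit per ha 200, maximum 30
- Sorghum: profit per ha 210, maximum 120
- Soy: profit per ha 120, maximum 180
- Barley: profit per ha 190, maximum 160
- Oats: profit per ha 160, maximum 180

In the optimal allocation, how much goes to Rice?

Order the crops by profit per ha: Sorghum 210 > Wheat 200 > Barley 190 > Rice 180 > Oats 160 > Soy 120.
Give Sorghum 120 to hit its cap of 120 → 280 left.
Wheat: +30 to 30 (cap) → 250 left.
Barley takes 160 to reach its cap of 160 → 90 left.
Only 90 left; Rice takes them to reach 90.

90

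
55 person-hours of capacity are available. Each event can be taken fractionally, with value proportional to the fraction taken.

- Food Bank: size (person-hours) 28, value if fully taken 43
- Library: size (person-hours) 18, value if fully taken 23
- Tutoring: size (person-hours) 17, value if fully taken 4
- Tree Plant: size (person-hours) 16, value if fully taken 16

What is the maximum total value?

Rank by value-to-size ratio: Food Bank 43/28≈1.54, Library 23/18≈1.28, Tree Plant 16/16≈1, Tutoring 4/17≈0.235.
All 28 person-hours of Food Bank fit (value 43) → 27 remain.
Library: take in full, 18 person-hours for value 23 → 9 left.
9 person-hours left: a 9/16 share of Tree Plant gives 16×9/16 = 9.
Total value = 75.

75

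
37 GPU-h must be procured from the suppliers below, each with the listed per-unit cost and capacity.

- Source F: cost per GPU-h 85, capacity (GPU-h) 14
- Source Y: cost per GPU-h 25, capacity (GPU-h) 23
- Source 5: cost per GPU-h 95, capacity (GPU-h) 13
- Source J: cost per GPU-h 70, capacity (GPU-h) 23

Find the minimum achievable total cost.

1555

Cheapest first:
Source Y (25): use full 23 — 14 GPU-h to go.
Source J at 70: take 14 of its 23 — requirement met.
Source F, Source 5: unused.
Cost = 23×25 + 14×70 = 1555.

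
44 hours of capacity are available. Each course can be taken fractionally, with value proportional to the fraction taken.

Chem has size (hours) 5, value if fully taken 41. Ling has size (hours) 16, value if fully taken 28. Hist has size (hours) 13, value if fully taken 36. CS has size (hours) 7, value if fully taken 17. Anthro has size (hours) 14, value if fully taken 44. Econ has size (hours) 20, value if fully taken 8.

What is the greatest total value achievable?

Rank by value-to-size ratio: Chem 41/5≈8.2, Anthro 44/14≈3.14, Hist 36/13≈2.77, CS 17/7≈2.43, Ling 28/16≈1.75, Econ 8/20≈0.4.
All 5 hours of Chem fit (value 41) ; 39 remain.
Take all of Anthro (14 hours, value 44) ; 25 hours left.
All 13 hours of Hist fit (value 36) ; 12 remain.
CS: take in full, 7 hours for value 17 ; 5 left.
Fill the last 5 hours with part of Ling: 5/16 of it earns 8.75.
Total value = 146.75.

146.75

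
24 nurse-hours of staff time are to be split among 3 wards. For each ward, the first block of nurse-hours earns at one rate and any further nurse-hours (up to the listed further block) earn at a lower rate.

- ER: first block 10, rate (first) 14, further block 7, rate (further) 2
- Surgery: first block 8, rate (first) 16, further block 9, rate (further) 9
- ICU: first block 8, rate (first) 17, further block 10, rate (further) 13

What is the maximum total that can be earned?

376

Rank every tier by rate: ICU/T1 17 > Surgery/T1 16 > ER/T1 14 > ICU/T2 13 > Surgery/T2 9 > ER/T2 2.
Fill ICU T1 block (8 at 17) ; 16 left.
Surgery/T1 (16): +8 ; 8 left.
ER T1 at 14: only 8 left, fill 8.
Total = 17×8 + 16×8 + 14×8 = 376.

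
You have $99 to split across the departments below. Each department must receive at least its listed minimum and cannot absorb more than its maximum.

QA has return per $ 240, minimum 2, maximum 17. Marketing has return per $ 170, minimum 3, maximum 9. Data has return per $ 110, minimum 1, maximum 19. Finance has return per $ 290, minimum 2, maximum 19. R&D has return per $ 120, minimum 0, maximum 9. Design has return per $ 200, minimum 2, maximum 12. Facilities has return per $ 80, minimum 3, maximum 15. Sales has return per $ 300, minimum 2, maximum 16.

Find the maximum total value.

21180

Meeting every minimum uses 2+3+1+2+0+2+3+2 = 15 $, leaving 84.
Order the departments by return per $: Sales 300 > Finance 290 > QA 240 > Design 200 > Marketing 170 > R&D 120 > Data 110 > Facilities 80.
Sales: +14 to 16 (cap) ; 70 left.
Finance: +17 to 19 (cap) ; 53 left.
Give QA 15 more to hit its cap of 17 ; 38 left.
Design takes 10 more to reach its cap of 12 ; 28 left.
Marketing: +6 to 9 (cap) ; 22 left.
R&D takes 9 more to reach its cap of 9 ; 13 left.
Only 13 left; Data takes them to reach 14.
Total = 240×17 + 170×9 + 110×14 + 290×19 + 120×9 + 200×12 + 80×3 + 300×16 = 21180.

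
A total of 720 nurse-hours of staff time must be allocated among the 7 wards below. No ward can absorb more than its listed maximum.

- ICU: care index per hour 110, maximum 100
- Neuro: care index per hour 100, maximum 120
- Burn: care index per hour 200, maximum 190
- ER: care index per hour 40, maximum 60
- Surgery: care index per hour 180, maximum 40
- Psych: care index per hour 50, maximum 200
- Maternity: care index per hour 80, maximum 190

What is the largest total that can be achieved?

87400

Order the wards by care index per hour: Burn 200 > Surgery 180 > ICU 110 > Neuro 100 > Maternity 80 > Psych 50 > ER 40.
Burn takes 190 to reach its cap of 190 — 530 left.
Surgery takes 40 to reach its cap of 40 — 490 left.
ICU takes 100 to reach its cap of 100 — 390 left.
Neuro: +120 to 120 (cap) — 270 left.
Maternity: +190 to 190 (cap) — 80 left.
Psych: +80 (room for 200) → 80. Pool exhausted.
Total = 110×100 + 100×120 + 200×190 + 180×40 + 50×80 + 80×190 = 87400.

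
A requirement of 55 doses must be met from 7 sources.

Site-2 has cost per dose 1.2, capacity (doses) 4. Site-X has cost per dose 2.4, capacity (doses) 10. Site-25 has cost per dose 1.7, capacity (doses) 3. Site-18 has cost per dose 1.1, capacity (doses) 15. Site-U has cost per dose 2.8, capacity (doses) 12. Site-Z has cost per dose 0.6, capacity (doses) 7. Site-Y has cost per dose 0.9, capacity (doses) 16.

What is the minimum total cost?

69

Use sources in increasing cost order.
Take 7 from Site-Z at 0.6 ; need 48 more.
Take 16 from Site-Y at 0.9 ; need 32 more.
Site-18 at 1.1: take all 15 doses ; 17 still needed.
Take 4 from Site-2 at 1.2 ; need 13 more.
Site-25 (1.7): use full 3 ; 10 doses to go.
Take 10 from Site-X at 2.4 ; need 0 more.
Site-U: unused.
Cost = 7×0.6 + 16×0.9 + 15×1.1 + 4×1.2 + 3×1.7 + 10×2.4 = 69.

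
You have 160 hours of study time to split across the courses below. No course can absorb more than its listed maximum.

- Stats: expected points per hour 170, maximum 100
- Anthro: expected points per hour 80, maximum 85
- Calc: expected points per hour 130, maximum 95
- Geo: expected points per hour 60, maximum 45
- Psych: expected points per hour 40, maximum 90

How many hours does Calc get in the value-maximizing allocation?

Rank by expected points per hour: Stats 170 > Calc 130 > Anthro 80 > Geo 60 > Psych 40.
Stats takes 100 to reach its cap of 100 ; 60 left.
Only 60 left; Calc takes them to reach 60.

60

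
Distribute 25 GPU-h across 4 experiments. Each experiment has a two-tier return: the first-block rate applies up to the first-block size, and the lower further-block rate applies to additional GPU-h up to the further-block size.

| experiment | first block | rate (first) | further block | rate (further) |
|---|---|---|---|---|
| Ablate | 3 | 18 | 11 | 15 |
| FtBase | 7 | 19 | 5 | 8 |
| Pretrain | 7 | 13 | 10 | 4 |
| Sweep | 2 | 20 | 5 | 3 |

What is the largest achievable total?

Order all 8 blocks by rate: Sweep/tier1 20 > FtBase/tier1 19 > Ablate/tier1 18 > Ablate/tier2 15 > Pretrain/tier1 13 > FtBase/tier2 8 > Pretrain/tier2 4 > Sweep/tier2 3.
Fill Sweep tier1 block (2 at 20) → 23 left.
FtBase/tier1 (19): +7 → 16 left.
Ablate tier1 at 18: fill all 3 → 13 left.
Ablate tier2 at 15: fill all 11 → 2 left.
Pretrain tier1 at 13: only 2 left, fill 2.
Total = 20×2 + 19×7 + 18×3 + 15×11 + 13×2 = 418.

418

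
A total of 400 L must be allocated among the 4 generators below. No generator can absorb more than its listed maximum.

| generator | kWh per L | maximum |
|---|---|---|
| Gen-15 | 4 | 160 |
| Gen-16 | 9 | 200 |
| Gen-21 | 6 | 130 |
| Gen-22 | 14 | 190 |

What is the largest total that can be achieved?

4520

Order the generators by kWh per L: Gen-22 14 > Gen-16 9 > Gen-21 6 > Gen-15 4.
Gen-22 takes 190 to reach its cap of 190 → 210 left.
Gen-16 takes 200 to reach its cap of 200 → 10 left.
Gen-21 has room for 130 but only 10 remain, so it gets 10.
Total = 9×200 + 6×10 + 14×190 = 4520.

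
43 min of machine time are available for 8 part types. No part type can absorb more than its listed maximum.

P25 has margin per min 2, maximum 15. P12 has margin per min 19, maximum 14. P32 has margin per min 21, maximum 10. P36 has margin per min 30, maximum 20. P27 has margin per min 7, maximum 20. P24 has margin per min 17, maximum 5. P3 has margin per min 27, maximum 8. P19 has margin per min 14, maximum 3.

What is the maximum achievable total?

1121

Rank by margin per min: P36 30 > P3 27 > P32 21 > P12 19 > P24 17 > P19 14 > P27 7 > P25 2.
P36: +20 to 20 (cap) ; 23 left.
P3: +8 to 8 (cap) ; 15 left.
P32 takes 10 to reach its cap of 10 ; 5 left.
P12 has room for 14 but only 5 remain, so it gets 5.
Total = 19×5 + 21×10 + 30×20 + 27×8 = 1121.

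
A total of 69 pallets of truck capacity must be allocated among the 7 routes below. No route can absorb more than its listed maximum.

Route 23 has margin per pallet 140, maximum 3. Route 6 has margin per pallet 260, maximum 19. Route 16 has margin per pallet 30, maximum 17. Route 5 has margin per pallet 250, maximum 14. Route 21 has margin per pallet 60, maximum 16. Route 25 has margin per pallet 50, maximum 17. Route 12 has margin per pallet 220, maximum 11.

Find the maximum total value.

Order the routes by margin per pallet: Route 6 260 > Route 5 250 > Route 12 220 > Route 23 140 > Route 21 60 > Route 25 50 > Route 16 30.
Give Route 6 19 to hit its cap of 19 — 50 left.
Route 5: +14 to 14 (cap) — 36 left.
Route 12: +11 to 11 (cap) — 25 left.
Route 23 takes 3 to reach its cap of 3 — 22 left.
Route 21 takes 16 to reach its cap of 16 — 6 left.
Route 25: +6 (room for 17) → 6. Pool exhausted.
Total = 140×3 + 260×19 + 250×14 + 60×16 + 50×6 + 220×11 = 12540.

12540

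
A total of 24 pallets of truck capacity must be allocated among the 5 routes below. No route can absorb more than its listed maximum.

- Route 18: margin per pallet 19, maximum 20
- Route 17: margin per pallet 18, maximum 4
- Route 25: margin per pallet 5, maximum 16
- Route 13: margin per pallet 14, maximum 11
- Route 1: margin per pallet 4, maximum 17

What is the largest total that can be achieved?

452

Order the routes by margin per pallet: Route 18 19 > Route 17 18 > Route 13 14 > Route 25 5 > Route 1 4.
Route 18 takes 20 to reach its cap of 20 ; 4 left.
Give Route 17 4 to hit its cap of 4 ; 0 left.
Total = 19×20 + 18×4 = 452.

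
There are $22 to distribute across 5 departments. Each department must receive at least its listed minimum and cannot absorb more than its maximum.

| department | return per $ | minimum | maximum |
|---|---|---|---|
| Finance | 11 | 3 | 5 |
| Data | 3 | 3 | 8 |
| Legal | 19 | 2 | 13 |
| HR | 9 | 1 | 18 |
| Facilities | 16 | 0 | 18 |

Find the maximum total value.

330

Meeting every minimum uses 3+3+2+1+0 = 9 $, leaving 13.
Rank by return per $: Legal 19 > Facilities 16 > Finance 11 > HR 9 > Data 3.
Give Legal 11 more to hit its cap of 13 — 2 left.
Only 2 left; Facilities takes them to reach 2.
Total = 11×3 + 3×3 + 19×13 + 9×1 + 16×2 = 330.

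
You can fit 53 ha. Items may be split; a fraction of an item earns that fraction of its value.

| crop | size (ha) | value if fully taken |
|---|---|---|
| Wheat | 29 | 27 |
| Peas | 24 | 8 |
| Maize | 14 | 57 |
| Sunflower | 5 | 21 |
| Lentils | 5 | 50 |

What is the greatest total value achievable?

Best value per unit of size first: Lentils 50/5≈10, Sunflower 21/5≈4.2, Maize 57/14≈4.07, Wheat 27/29≈0.931, Peas 8/24≈0.333.
All 5 ha of Lentils fit (value 50) → 48 remain.
All 5 ha of Sunflower fit (value 21) → 43 remain.
All 14 ha of Maize fit (value 57) → 29 remain.
Wheat: take in full, 29 ha for value 27 → 0 left.
Total value = 155.

155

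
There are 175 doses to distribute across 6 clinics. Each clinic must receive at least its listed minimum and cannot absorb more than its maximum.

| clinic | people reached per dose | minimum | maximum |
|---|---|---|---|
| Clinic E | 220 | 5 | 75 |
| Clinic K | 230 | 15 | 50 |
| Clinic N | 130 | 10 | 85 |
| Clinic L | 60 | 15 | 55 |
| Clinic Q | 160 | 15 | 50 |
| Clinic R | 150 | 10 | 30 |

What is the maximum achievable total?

34100

Meeting every minimum uses 5+15+10+15+15+10 = 70 doses, leaving 105.
Highest people reached per dose first: Clinic K 230 > Clinic E 220 > Clinic Q 160 > Clinic R 150 > Clinic N 130 > Clinic L 60.
Give Clinic K 35 more to hit its cap of 50 → 70 left.
Clinic E takes 70 more to reach its cap of 75 → 0 left.
Total = 220×75 + 230×50 + 130×10 + 60×15 + 160×15 + 150×10 = 34100.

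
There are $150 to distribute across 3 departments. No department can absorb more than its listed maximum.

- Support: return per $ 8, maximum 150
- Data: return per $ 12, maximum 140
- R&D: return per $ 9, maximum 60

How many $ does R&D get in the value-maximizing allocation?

Order the departments by return per $: Data 12 > R&D 9 > Support 8.
Give Data 140 to hit its cap of 140 — 10 left.
Only 10 left; R&D takes them to reach 10.

10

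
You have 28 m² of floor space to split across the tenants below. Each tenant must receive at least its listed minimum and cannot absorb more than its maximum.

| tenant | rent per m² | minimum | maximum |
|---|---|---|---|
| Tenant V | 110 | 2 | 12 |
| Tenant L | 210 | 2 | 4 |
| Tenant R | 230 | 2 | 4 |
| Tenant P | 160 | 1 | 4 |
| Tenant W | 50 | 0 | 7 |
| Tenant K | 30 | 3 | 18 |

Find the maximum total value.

3860

Meeting every minimum uses 2+2+2+1+0+3 = 10 m², leaving 18.
Order the tenants by rent per m²: Tenant R 230 > Tenant L 210 > Tenant P 160 > Tenant V 110 > Tenant W 50 > Tenant K 30.
Tenant R: +2 to 4 (cap) ; 16 left.
Tenant L: +2 to 4 (cap) ; 14 left.
Tenant P: +3 to 4 (cap) ; 11 left.
Tenant V takes 10 more to reach its cap of 12 ; 1 left.
Tenant W: +1 (room for 7) → 1. Pool exhausted.
Total = 110×12 + 210×4 + 230×4 + 160×4 + 50×1 + 30×3 = 3860.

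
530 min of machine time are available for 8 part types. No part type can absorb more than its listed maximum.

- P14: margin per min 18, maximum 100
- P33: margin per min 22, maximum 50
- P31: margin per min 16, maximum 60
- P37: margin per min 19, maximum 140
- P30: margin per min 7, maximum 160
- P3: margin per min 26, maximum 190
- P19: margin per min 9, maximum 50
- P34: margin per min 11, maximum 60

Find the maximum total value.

11300

Rank by margin per min: P3 26 > P33 22 > P37 19 > P14 18 > P31 16 > P34 11 > P19 9 > P30 7.
Give P3 190 to hit its cap of 190 ; 340 left.
P33: +50 to 50 (cap) ; 290 left.
P37 takes 140 to reach its cap of 140 ; 150 left.
Give P14 100 to hit its cap of 100 ; 50 left.
P31 has room for 60 but only 50 remain, so it gets 50.
Total = 18×100 + 22×50 + 16×50 + 19×140 + 26×190 = 11300.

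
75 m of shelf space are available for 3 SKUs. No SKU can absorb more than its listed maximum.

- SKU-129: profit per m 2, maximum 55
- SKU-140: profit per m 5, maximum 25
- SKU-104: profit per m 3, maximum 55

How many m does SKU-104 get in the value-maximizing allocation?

50

Order the SKUs by profit per m: SKU-140 5 > SKU-104 3 > SKU-129 2.
SKU-140: +25 to 25 (cap) → 50 left.
SKU-104: +50 (room for 55) → 50. Pool exhausted.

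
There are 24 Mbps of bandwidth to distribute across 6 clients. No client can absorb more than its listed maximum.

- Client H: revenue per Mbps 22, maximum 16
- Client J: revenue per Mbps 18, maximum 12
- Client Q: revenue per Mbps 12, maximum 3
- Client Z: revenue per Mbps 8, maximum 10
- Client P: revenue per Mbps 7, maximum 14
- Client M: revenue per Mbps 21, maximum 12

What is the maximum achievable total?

520

Order the clients by revenue per Mbps: Client H 22 > Client M 21 > Client J 18 > Client Q 12 > Client Z 8 > Client P 7.
Client H takes 16 to reach its cap of 16 → 8 left.
Client M: +8 (room for 12) → 8. Pool exhausted.
Total = 22×16 + 21×8 = 520.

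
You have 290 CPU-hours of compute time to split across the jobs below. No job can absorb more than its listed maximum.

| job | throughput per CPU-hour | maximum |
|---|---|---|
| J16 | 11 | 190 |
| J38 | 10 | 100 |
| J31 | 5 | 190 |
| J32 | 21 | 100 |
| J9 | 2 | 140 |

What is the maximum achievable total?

Highest throughput per CPU-hour first: J32 21 > J16 11 > J38 10 > J31 5 > J9 2.
J32 takes 100 to reach its cap of 100 ; 190 left.
J16: +190 to 190 (cap) ; 0 left.
Total = 11×190 + 21×100 = 4190.

4190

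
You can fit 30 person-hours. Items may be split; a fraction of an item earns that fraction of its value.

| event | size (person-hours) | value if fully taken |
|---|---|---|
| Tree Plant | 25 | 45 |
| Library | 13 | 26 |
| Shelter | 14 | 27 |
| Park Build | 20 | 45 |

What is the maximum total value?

65

Best value per unit of size first: Park Build 45/20≈2.25, Library 26/13≈2, Shelter 27/14≈1.93, Tree Plant 45/25≈1.8.
All 20 person-hours of Park Build fit (value 45) → 10 remain.
Fill the last 10 person-hours with part of Library: 10/13 of it earns 20.
Total value = 65.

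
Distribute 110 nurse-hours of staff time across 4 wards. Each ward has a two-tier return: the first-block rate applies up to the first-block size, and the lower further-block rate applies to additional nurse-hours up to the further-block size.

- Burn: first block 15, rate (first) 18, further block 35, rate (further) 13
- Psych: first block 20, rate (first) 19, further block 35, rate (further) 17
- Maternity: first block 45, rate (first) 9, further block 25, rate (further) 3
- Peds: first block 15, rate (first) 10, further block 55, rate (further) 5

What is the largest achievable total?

Rank every tier by rate: Psych/tier1 19 > Burn/tier1 18 > Psych/tier2 17 > Burn/tier2 13 > Peds/tier1 10 > Maternity/tier1 9 > Peds/tier2 5 > Maternity/tier2 3.
Psych tier1 at 19: fill all 20 ; 90 left.
Burn/tier1 (18): +15 ; 75 left.
Fill Psych tier2 block (35 at 17) ; 40 left.
Fill Burn tier2 block (35 at 13) ; 5 left.
5 remain; put them into Peds tier1 at 10.
Total = 19×20 + 18×15 + 17×35 + 13×35 + 10×5 = 1750.

1750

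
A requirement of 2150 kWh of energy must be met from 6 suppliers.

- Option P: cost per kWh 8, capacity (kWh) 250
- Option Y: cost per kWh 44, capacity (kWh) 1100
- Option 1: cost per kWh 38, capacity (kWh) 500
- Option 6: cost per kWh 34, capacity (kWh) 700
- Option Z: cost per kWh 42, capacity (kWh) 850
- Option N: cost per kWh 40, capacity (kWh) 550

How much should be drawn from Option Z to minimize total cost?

Use suppliers in increasing cost order.
Option P (8): use full 250 ; 1900 kWh to go.
Take 700 from Option 6 at 34 ; need 1200 more.
Option 1 (38): use full 500 ; 700 kWh to go.
Option N at 40: take all 550 kWh ; 150 still needed.
Option Z at 42: take 150 of its 850 ; requirement met.
Option Y: unused.

150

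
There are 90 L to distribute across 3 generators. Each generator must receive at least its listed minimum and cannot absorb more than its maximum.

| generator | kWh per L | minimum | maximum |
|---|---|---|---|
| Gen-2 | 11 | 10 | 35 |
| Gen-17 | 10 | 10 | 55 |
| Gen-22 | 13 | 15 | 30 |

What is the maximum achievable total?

1025

Meeting every minimum uses 10+10+15 = 35 L, leaving 55.
Order the generators by kWh per L: Gen-22 13 > Gen-2 11 > Gen-17 10.
Gen-22: +15 to 30 (cap) → 40 left.
Gen-2: +25 to 35 (cap) → 15 left.
Gen-17: +15 (room for 45) → 25. Pool exhausted.
Total = 11×35 + 10×25 + 13×30 = 1025.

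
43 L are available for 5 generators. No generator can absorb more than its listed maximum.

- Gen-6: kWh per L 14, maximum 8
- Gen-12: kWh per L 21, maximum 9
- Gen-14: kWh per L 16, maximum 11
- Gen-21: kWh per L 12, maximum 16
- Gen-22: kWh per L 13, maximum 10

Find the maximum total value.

667

Rank by kWh per L: Gen-12 21 > Gen-14 16 > Gen-6 14 > Gen-22 13 > Gen-21 12.
Gen-12 takes 9 to reach its cap of 9 — 34 left.
Gen-14 takes 11 to reach its cap of 11 — 23 left.
Give Gen-6 8 to hit its cap of 8 — 15 left.
Gen-22: +10 to 10 (cap) — 5 left.
Gen-21 has room for 16 but only 5 remain, so it gets 5.
Total = 14×8 + 21×9 + 16×11 + 12×5 + 13×10 = 667.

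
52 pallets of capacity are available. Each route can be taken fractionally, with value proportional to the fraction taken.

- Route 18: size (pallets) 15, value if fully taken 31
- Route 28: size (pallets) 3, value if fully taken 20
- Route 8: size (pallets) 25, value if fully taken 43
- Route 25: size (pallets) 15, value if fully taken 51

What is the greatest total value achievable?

Best value per unit of size first: Route 28 20/3≈6.67, Route 25 51/15≈3.4, Route 18 31/15≈2.07, Route 8 43/25≈1.72.
All 3 pallets of Route 28 fit (value 20) ; 49 remain.
Route 25: take in full, 15 pallets for value 51 ; 34 left.
All 15 pallets of Route 18 fit (value 31) ; 19 remain.
19 pallets left: a 19/25 share of Route 8 gives 43×19/25 = 32.68.
Total value = 134.68.

134.68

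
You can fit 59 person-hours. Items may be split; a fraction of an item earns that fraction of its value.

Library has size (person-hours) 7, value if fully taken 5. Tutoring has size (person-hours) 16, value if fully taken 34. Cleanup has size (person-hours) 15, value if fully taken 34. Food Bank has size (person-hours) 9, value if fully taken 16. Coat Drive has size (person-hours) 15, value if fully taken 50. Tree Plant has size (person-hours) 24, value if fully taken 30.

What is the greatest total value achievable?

Best value per unit of size first: Coat Drive 50/15≈3.33, Cleanup 34/15≈2.27, Tutoring 34/16≈2.12, Food Bank 16/9≈1.78, Tree Plant 30/24≈1.25, Library 5/7≈0.714.
All 15 person-hours of Coat Drive fit (value 50) — 44 remain.
Take all of Cleanup (15 person-hours, value 34) — 29 person-hours left.
Take all of Tutoring (16 person-hours, value 34) — 13 person-hours left.
All 9 person-hours of Food Bank fit (value 16) — 4 remain.
Only 4 person-hours remain; take 4/24 of Tree Plant for value 30×4/24 = 5.
Total value = 139.

139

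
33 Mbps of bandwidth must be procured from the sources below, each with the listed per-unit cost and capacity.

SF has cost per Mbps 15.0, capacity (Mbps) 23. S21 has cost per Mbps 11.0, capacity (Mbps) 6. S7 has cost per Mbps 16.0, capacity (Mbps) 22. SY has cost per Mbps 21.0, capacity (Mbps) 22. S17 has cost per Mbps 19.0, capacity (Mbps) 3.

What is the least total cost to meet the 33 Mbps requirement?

Use sources in increasing cost order.
S21 at 11.0: take all 6 Mbps — 27 still needed.
SF (15.0): use full 23 — 4 Mbps to go.
S7 at 16.0: take 4 of its 22 — requirement met.
S17, SY: unused.
Cost = 6×11.0 + 23×15.0 + 4×16.0 = 475.

475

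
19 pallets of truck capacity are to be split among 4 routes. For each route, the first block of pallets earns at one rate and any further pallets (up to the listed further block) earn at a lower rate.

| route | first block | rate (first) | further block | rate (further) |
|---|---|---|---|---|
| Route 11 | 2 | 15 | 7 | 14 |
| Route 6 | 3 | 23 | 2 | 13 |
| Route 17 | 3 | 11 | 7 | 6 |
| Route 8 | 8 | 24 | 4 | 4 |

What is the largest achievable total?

Rank every tier by rate: Route 8/tier1 24 > Route 6/tier1 23 > Route 11/tier1 15 > Route 11/tier2 14 > Route 6/tier2 13 > Route 17/tier1 11 > Route 17/tier2 6 > Route 8/tier2 4.
Fill Route 8 tier1 block (8 at 24) ; 11 left.
Fill Route 6 tier1 block (3 at 23) ; 8 left.
Route 11/tier1 (15): +2 ; 6 left.
6 remain; put them into Route 11 tier2 at 14.
Total = 24×8 + 23×3 + 15×2 + 14×6 = 375.

375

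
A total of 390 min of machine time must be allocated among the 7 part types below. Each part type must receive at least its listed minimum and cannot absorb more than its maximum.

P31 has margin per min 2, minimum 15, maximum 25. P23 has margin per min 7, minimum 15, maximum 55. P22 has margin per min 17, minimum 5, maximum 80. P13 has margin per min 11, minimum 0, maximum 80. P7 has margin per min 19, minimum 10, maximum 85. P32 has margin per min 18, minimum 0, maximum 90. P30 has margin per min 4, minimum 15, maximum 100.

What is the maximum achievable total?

Meeting every minimum uses 15+15+5+0+10+0+15 = 60 min, leaving 330.
Order the part types by margin per min: P7 19 > P32 18 > P22 17 > P13 11 > P23 7 > P30 4 > P31 2.
P7 takes 75 more to reach its cap of 85 → 255 left.
Give P32 90 more to hit its cap of 90 → 165 left.
Give P22 75 more to hit its cap of 80 → 90 left.
P13 takes 80 more to reach its cap of 80 → 10 left.
Only 10 left; P23 takes them to reach 25.
Total = 2×15 + 7×25 + 17×80 + 11×80 + 19×85 + 18×90 + 4×15 = 5740.

5740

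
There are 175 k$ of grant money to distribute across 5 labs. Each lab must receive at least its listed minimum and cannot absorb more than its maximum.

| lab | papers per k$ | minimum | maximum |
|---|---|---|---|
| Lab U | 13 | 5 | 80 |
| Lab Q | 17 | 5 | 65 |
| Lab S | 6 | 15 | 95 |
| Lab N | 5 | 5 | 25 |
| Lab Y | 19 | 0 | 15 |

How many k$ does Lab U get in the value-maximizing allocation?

Meeting every minimum uses 5+5+15+5+0 = 30 k$, leaving 145.
Order the labs by papers per k$: Lab Y 19 > Lab Q 17 > Lab U 13 > Lab S 6 > Lab N 5.
Lab Y takes 15 more to reach its cap of 15 → 130 left.
Give Lab Q 60 more to hit its cap of 65 → 70 left.
Lab U has room for 75 more but only 70 remain, so it gets 75.

75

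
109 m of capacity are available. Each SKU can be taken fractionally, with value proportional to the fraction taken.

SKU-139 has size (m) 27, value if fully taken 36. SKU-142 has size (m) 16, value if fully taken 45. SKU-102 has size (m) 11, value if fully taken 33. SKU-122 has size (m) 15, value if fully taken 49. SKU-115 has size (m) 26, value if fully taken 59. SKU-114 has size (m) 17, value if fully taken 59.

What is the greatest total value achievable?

277

Best value per unit of size first: SKU-114 59/17≈3.47, SKU-122 49/15≈3.27, SKU-102 33/11≈3, SKU-142 45/16≈2.81, SKU-115 59/26≈2.27, SKU-139 36/27≈1.33.
Take all of SKU-114 (17 m, value 59) → 92 m left.
All 15 m of SKU-122 fit (value 49) → 77 remain.
Take all of SKU-102 (11 m, value 33) → 66 m left.
SKU-142: take in full, 16 m for value 45 → 50 left.
Take all of SKU-115 (26 m, value 59) → 24 m left.
Fill the last 24 m with part of SKU-139: 24/27 of it earns 32.
Total value = 277.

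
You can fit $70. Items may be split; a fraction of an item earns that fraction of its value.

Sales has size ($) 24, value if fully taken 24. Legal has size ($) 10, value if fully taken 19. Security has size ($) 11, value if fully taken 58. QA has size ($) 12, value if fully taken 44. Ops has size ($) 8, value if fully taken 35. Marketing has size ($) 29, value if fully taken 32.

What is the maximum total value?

188

Best value per unit of size first: Security 58/11≈5.27, Ops 35/8≈4.38, QA 44/12≈3.67, Legal 19/10≈1.9, Marketing 32/29≈1.1, Sales 24/24≈1.
All 11 $ of Security fit (value 58) — 59 remain.
All 8 $ of Ops fit (value 35) — 51 remain.
QA: take in full, 12 $ for value 44 — 39 left.
Legal: take in full, 10 $ for value 19 — 29 left.
Take all of Marketing (29 $, value 32) — 0 $ left.
Total value = 188.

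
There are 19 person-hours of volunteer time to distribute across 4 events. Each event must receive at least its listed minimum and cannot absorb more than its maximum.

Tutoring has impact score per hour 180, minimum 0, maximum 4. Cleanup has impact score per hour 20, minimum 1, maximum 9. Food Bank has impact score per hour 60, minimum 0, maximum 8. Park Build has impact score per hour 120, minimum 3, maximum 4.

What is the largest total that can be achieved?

Meeting every minimum uses 0+1+0+3 = 4 person-hours, leaving 15.
Order the events by impact score per hour: Tutoring 180 > Park Build 120 > Food Bank 60 > Cleanup 20.
Tutoring: +4 to 4 (cap) — 11 left.
Give Park Build 1 more to hit its cap of 4 — 10 left.
Food Bank takes 8 more to reach its cap of 8 — 2 left.
Cleanup: +2 (room for 8) → 3. Pool exhausted.
Total = 180×4 + 20×3 + 60×8 + 120×4 = 1740.

1740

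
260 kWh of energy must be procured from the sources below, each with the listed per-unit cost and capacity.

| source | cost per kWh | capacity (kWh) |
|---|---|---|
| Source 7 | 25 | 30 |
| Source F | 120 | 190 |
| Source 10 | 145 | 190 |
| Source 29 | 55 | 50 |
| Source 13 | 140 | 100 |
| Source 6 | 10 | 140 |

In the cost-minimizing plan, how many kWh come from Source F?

40

Use sources in increasing cost order.
Source 6 at 10: take all 140 kWh ; 120 still needed.
Source 7 (25): use full 30 ; 90 kWh to go.
Source 29 at 55: take all 50 kWh ; 40 still needed.
Take 40 from Source F at 120 to finish.
Source 13, Source 10: unused.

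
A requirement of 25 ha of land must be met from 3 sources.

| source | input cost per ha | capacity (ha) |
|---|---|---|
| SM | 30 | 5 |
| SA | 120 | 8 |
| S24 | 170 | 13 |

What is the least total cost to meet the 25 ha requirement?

3150

Fill from the cheapest source first.
SM (30): use full 5 → 20 ha to go.
Take 8 from SA at 120 → need 12 more.
Take 12 from S24 at 170 to finish.
Cost = 5×30 + 8×120 + 12×170 = 3150.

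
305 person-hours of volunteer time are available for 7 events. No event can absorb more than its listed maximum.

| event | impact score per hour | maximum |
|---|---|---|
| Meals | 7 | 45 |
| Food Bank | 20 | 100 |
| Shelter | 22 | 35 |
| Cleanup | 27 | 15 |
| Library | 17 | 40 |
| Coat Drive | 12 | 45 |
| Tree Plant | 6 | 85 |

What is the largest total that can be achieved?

Rank by impact score per hour: Cleanup 27 > Shelter 22 > Food Bank 20 > Library 17 > Coat Drive 12 > Meals 7 > Tree Plant 6.
Give Cleanup 15 to hit its cap of 15 → 290 left.
Shelter takes 35 to reach its cap of 35 → 255 left.
Give Food Bank 100 to hit its cap of 100 → 155 left.
Library: +40 to 40 (cap) → 115 left.
Give Coat Drive 45 to hit its cap of 45 → 70 left.
Give Meals 45 to hit its cap of 45 → 25 left.
Tree Plant has room for 85 but only 25 remain, so it gets 25.
Total = 7×45 + 20×100 + 22×35 + 27×15 + 17×40 + 12×45 + 6×25 = 4860.

4860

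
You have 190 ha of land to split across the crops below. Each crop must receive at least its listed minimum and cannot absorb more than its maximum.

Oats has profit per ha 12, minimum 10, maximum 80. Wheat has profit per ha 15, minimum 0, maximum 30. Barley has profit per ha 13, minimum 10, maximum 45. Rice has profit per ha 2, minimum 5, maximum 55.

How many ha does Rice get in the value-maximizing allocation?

Meeting every minimum uses 10+0+10+5 = 25 ha, leaving 165.
Highest profit per ha first: Wheat 15 > Barley 13 > Oats 12 > Rice 2.
Wheat takes 30 more to reach its cap of 30 ; 135 left.
Give Barley 35 more to hit its cap of 45 ; 100 left.
Oats takes 70 more to reach its cap of 80 ; 30 left.
Rice: +30 (room for 50) → 35. Pool exhausted.

35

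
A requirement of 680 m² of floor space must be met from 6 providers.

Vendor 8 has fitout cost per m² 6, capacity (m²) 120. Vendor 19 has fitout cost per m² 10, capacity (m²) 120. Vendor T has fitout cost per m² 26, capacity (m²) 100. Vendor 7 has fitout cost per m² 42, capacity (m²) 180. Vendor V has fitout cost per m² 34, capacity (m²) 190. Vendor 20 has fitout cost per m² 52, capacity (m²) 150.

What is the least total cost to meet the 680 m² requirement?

Cheapest first:
Vendor 8 at 6: take all 120 m² → 560 still needed.
Take 120 from Vendor 19 at 10 → need 440 more.
Vendor T (26): use full 100 → 340 m² to go.
Vendor V (34): use full 190 → 150 m² to go.
Vendor 7 at 42: take 150 of its 180 → requirement met.
Vendor 20: unused.
Cost = 120×6 + 120×10 + 100×26 + 190×34 + 150×42 = 17280.

17280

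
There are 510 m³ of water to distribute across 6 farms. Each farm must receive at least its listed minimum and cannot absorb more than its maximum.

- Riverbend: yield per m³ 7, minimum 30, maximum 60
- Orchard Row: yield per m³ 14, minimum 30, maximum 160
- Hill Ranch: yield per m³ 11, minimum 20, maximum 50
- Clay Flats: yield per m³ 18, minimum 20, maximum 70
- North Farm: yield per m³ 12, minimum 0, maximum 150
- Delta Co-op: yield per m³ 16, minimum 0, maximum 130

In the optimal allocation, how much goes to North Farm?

Meeting every minimum uses 30+30+20+20+0+0 = 100 m³, leaving 410.
Rank by yield per m³: Clay Flats 18 > Delta Co-op 16 > Orchard Row 14 > North Farm 12 > Hill Ranch 11 > Riverbend 7.
Clay Flats: +50 to 70 (cap) → 360 left.
Delta Co-op takes 130 more to reach its cap of 130 → 230 left.
Orchard Row: +130 to 160 (cap) → 100 left.
Only 100 left; North Farm takes them to reach 100.

100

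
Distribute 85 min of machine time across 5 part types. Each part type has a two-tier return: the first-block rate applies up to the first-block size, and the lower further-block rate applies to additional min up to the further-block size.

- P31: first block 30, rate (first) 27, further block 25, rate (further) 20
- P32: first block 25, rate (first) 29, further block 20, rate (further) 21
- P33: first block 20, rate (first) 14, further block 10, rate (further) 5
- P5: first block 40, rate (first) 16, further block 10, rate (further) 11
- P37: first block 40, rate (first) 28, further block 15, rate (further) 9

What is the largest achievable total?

2385

Order all 10 blocks by rate: P32/first 29 > P37/first 28 > P31/first 27 > P32/second 21 > P31/second 20 > P5/first 16 > P33/first 14 > P5/second 11 > P37/second 9 > P33/second 5.
P32/first (29): +25 ; 60 left.
P37/first (28): +40 ; 20 left.
20 remain; put them into P31 first at 27.
Total = 29×25 + 28×40 + 27×20 = 2385.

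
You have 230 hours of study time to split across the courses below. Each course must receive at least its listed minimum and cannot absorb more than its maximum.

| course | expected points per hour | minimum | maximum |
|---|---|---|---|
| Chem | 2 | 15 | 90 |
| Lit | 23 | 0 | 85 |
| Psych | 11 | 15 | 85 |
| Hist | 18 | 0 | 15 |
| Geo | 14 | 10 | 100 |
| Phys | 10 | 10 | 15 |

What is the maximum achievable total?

Meeting every minimum uses 15+0+15+0+10+10 = 50 hours, leaving 180.
Highest expected points per hour first: Lit 23 > Hist 18 > Geo 14 > Psych 11 > Phys 10 > Chem 2.
Lit takes 85 more to reach its cap of 85 → 95 left.
Hist takes 15 more to reach its cap of 15 → 80 left.
Only 80 left; Geo takes them to reach 90.
Total = 2×15 + 23×85 + 11×15 + 18×15 + 14×90 + 10×10 = 3780.

3780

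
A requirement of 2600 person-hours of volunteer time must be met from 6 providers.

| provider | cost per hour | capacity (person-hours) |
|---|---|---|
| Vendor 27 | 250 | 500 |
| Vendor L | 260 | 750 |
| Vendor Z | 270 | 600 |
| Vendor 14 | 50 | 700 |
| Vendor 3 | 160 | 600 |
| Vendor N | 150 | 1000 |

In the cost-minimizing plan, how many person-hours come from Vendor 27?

Cheapest first:
Vendor 14 at 50: take all 700 person-hours ; 1900 still needed.
Vendor N at 150: take all 1000 person-hours ; 900 still needed.
Vendor 3 at 160: take all 600 person-hours ; 300 still needed.
Vendor 27 at 250: take 300 of its 500 ; requirement met.
Vendor L, Vendor Z: unused.

300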